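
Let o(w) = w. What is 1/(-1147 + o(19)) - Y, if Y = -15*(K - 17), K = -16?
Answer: -558361/1128 ≈ -495.00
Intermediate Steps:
Y = 495 (Y = -15*(-16 - 17) = -15*(-33) = 495)
1/(-1147 + o(19)) - Y = 1/(-1147 + 19) - 1*495 = 1/(-1128) - 495 = -1/1128 - 495 = -558361/1128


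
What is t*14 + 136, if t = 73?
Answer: 1158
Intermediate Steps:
t*14 + 136 = 73*14 + 136 = 1022 + 136 = 1158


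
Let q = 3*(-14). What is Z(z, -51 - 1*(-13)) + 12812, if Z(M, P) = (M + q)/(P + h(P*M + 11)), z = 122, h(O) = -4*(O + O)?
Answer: 236778612/18481 ≈ 12812.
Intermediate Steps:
q = -42
h(O) = -8*O
Z(M, P) = (-42 + M)/(-88 + P - 8*M*P) (Z(M, P) = (M - 42)/(P - 8*(P*M + 11)) = (-42 + M)/(P - 8*(M*P + 11)) = (-42 + M)/(P - 8*(11 + M*P)) = (-42 + M)/(P + (-88 - 8*M*P)) = (-42 + M)/(-88 + P - 8*M*P))
Z(z, -51 - 1*(-13)) + 12812 = (-42 + 122)/(-88 + (-51 - 1*(-13)) - 8*122*(-51 - 1*(-13))) + 12812 = 80/(-88 + (-51 + 13) - 8*122*(-51 + 13)) + 12812 = 80/(-88 - 38 - 8*122*(-38)) + 12812 = 80/(-88 - 38 + 37088) + 12812 = 80/36962 + 12812 = (1/36962)*80 + 12812 = 40/18481 + 12812 = 236778612/18481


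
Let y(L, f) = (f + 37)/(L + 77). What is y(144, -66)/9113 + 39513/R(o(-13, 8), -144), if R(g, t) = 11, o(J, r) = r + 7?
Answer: 79578114830/22153703 ≈ 3592.1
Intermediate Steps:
o(J, r) = 7 + r
y(L, f) = (37 + f)/(77 + L)
y(144, -66)/9113 + 39513/R(o(-13, 8), -144) = ((37 - 66)/(77 + 144))/9113 + 39513/11 = (-29/221)*(1/9113) + 39513*(1/11) = ((1/221)*(-29))*(1/9113) + 39513/11 = -29/221*1/9113 + 39513/11 = -29/2013973 + 39513/11 = 79578114830/22153703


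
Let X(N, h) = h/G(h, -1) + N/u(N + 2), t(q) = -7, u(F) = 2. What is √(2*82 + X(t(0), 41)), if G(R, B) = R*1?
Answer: √646/2 ≈ 12.708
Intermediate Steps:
G(R, B) = R
X(N, h) = 1 + N/2 (X(N, h) = h/h + N/2 = 1 + N*(½) = 1 + N/2)
√(2*82 + X(t(0), 41)) = √(2*82 + (1 + (½)*(-7))) = √(164 + (1 - 7/2)) = √(164 - 5/2) = √(323/2) = √646/2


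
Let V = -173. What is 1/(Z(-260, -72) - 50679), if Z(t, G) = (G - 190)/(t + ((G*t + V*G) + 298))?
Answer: -15607/790947284 ≈ -1.9732e-5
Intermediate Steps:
Z(t, G) = (-190 + G)/(298 + t - 173*G + G*t) (Z(t, G) = (G - 190)/(t + ((G*t - 173*G) + 298)) = (-190 + G)/(t + ((-173*G + G*t) + 298)) = (-190 + G)/(t + (298 - 173*G + G*t)) = (-190 + G)/(298 + t - 173*G + G*t))
1/(Z(-260, -72) - 50679) = 1/((-190 - 72)/(298 - 260 - 173*(-72) - 72*(-260)) - 50679) = 1/(-262/(298 - 260 + 12456 + 18720) - 50679) = 1/(-262/31214 - 50679) = 1/((1/31214)*(-262) - 50679) = 1/(-131/15607 - 50679) = 1/(-790947284/15607) = -15607/790947284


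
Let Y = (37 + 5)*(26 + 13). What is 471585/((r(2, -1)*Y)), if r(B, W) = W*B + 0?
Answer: -157195/1092 ≈ -143.95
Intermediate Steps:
Y = 1638 (Y = 42*39 = 1638)
r(B, W) = B*W (r(B, W) = B*W + 0 = B*W)
471585/((r(2, -1)*Y)) = 471585/(((2*(-1))*1638)) = 471585/((-2*1638)) = 471585/(-3276) = 471585*(-1/3276) = -157195/1092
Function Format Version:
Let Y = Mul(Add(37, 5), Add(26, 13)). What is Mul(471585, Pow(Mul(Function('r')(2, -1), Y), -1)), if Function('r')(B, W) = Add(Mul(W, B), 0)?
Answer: Rational(-157195, 1092) ≈ -143.95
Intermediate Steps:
Y = 1638 (Y = Mul(42, 39) = 1638)
Function('r')(B, W) = Mul(B, W) (Function('r')(B, W) = Add(Mul(B, W), 0) = Mul(B, W))
Mul(471585, Pow(Mul(Function('r')(2, -1), Y), -1)) = Mul(471585, Pow(Mul(Mul(2, -1), 1638), -1)) = Mul(471585, Pow(Mul(-2, 1638), -1)) = Mul(471585, Pow(-3276, -1)) = Mul(471585, Rational(-1, 3276)) = Rational(-157195, 1092)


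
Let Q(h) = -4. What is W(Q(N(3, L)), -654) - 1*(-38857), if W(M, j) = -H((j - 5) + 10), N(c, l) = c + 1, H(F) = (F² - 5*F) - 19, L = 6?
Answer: -385570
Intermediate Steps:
H(F) = -19 + F² - 5*F
N(c, l) = 1 + c
W(M, j) = 44 - (5 + j)² + 5*j (W(M, j) = -(-19 + ((j - 5) + 10)² - 5*((j - 5) + 10)) = -(-19 + ((-5 + j) + 10)² - 5*((-5 + j) + 10)) = -(-19 + (5 + j)² - 5*(5 + j)) = -(-19 + (5 + j)² + (-25 - 5*j)) = -(-44 + (5 + j)² - 5*j) = 44 - (5 + j)² + 5*j)
W(Q(N(3, L)), -654) - 1*(-38857) = (19 - 1*(-654)² - 5*(-654)) - 1*(-38857) = (19 - 1*427716 + 3270) + 38857 = (19 - 427716 + 3270) + 38857 = -424427 + 38857 = -385570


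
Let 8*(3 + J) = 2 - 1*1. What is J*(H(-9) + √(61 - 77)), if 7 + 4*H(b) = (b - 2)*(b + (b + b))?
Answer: -3335/16 - 23*I/2 ≈ -208.44 - 11.5*I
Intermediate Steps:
H(b) = -7/4 + 3*b*(-2 + b)/4 (H(b) = -7/4 + ((b - 2)*(b + (b + b)))/4 = -7/4 + ((-2 + b)*(b + 2*b))/4 = -7/4 + ((-2 + b)*(3*b))/4 = -7/4 + (3*b*(-2 + b))/4 = -7/4 + 3*b*(-2 + b)/4)
J = -23/8 (J = -3 + (2 - 1*1)/8 = -3 + (2 - 1)/8 = -3 + (⅛)*1 = -3 + ⅛ = -23/8 ≈ -2.8750)
J*(H(-9) + √(61 - 77)) = -23*((-7/4 - 3/2*(-9) + (¾)*(-9)²) + √(61 - 77))/8 = -23*((-7/4 + 27/2 + (¾)*81) + √(-16))/8 = -23*((-7/4 + 27/2 + 243/4) + 4*I)/8 = -23*(145/2 + 4*I)/8 = -3335/16 - 23*I/2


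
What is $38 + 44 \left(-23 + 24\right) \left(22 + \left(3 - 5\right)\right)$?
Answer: $918$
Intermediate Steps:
$38 + 44 \left(-23 + 24\right) \left(22 + \left(3 - 5\right)\right) = 38 + 44 \cdot 1 \left(22 - 2\right) = 38 + 44 \cdot 1 \cdot 20 = 38 + 44 \cdot 20 = 38 + 880 = 918$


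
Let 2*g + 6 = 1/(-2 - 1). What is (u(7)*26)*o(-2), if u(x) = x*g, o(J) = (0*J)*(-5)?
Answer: 0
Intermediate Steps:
g = -19/6 (g = -3 + 1/(2*(-2 - 1)) = -3 + (1/2)/(-3) = -3 + (1/2)*(-1/3) = -3 - 1/6 = -19/6 ≈ -3.1667)
o(J) = 0 (o(J) = 0*(-5) = 0)
u(x) = -19*x/6 (u(x) = x*(-19/6) = -19*x/6)
(u(7)*26)*o(-2) = (-19/6*7*26)*0 = -133/6*26*0 = -1729/3*0 = 0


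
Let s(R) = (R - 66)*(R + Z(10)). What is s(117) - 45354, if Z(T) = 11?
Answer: -38826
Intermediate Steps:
s(R) = (-66 + R)*(11 + R) (s(R) = (R - 66)*(R + 11) = (-66 + R)*(11 + R))
s(117) - 45354 = (-726 + 117**2 - 55*117) - 45354 = (-726 + 13689 - 6435) - 45354 = 6528 - 45354 = -38826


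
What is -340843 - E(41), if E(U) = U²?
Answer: -342524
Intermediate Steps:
-340843 - E(41) = -340843 - 1*41² = -340843 - 1*1681 = -340843 - 1681 = -342524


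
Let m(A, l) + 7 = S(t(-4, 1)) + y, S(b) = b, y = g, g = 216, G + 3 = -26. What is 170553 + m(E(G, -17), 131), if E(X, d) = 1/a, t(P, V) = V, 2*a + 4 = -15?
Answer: 170763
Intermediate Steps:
a = -19/2 (a = -2 + (½)*(-15) = -2 - 15/2 = -19/2 ≈ -9.5000)
G = -29 (G = -3 - 26 = -29)
y = 216
E(X, d) = -2/19 (E(X, d) = 1/(-19/2) = -2/19)
m(A, l) = 210 (m(A, l) = -7 + (1 + 216) = -7 + 217 = 210)
170553 + m(E(G, -17), 131) = 170553 + 210 = 170763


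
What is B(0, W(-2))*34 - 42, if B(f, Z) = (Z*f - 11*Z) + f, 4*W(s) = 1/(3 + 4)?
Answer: -775/14 ≈ -55.357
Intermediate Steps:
W(s) = 1/28 (W(s) = 1/(4*(3 + 4)) = (1/4)/7 = (1/4)*(1/7) = 1/28)
B(f, Z) = f - 11*Z + Z*f (B(f, Z) = (-11*Z + Z*f) + f = f - 11*Z + Z*f)
B(0, W(-2))*34 - 42 = (0 - 11*1/28 + (1/28)*0)*34 - 42 = (0 - 11/28 + 0)*34 - 42 = -11/28*34 - 42 = -187/14 - 42 = -775/14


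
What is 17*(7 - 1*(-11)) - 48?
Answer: 258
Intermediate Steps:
17*(7 - 1*(-11)) - 48 = 17*(7 + 11) - 48 = 17*18 - 48 = 306 - 48 = 258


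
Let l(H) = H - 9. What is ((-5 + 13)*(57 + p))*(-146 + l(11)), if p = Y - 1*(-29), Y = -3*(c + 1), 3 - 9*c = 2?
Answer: -95232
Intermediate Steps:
c = ⅑ (c = ⅓ - ⅑*2 = ⅓ - 2/9 = ⅑ ≈ 0.11111)
Y = -10/3 (Y = -3*(⅑ + 1) = -3*10/9 = -10/3 ≈ -3.3333)
p = 77/3 (p = -10/3 - 1*(-29) = -10/3 + 29 = 77/3 ≈ 25.667)
l(H) = -9 + H
((-5 + 13)*(57 + p))*(-146 + l(11)) = ((-5 + 13)*(57 + 77/3))*(-146 + (-9 + 11)) = (8*(248/3))*(-146 + 2) = (1984/3)*(-144) = -95232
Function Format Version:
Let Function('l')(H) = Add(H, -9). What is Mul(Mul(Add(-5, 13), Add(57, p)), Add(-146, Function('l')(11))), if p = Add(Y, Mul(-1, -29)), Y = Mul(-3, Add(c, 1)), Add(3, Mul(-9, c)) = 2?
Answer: -95232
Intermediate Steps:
c = Rational(1, 9) (c = Add(Rational(1, 3), Mul(Rational(-1, 9), 2)) = Add(Rational(1, 3), Rational(-2, 9)) = Rational(1, 9) ≈ 0.11111)
Y = Rational(-10, 3) (Y = Mul(-3, Add(Rational(1, 9), 1)) = Mul(-3, Rational(10, 9)) = Rational(-10, 3) ≈ -3.3333)
p = Rational(77, 3) (p = Add(Rational(-10, 3), Mul(-1, -29)) = Add(Rational(-10, 3), 29) = Rational(77, 3) ≈ 25.667)
Function('l')(H) = Add(-9, H)
Mul(Mul(Add(-5, 13), Add(57, p)), Add(-146, Function('l')(11))) = Mul(Mul(Add(-5, 13), Add(57, Rational(77, 3))), Add(-146, Add(-9, 11))) = Mul(Mul(8, Rational(248, 3)), Add(-146, 2)) = Mul(Rational(1984, 3), -144) = -95232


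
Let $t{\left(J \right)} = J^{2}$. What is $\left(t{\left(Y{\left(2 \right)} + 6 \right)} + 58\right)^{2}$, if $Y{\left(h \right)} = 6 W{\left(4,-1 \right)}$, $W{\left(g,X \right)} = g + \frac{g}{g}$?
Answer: $1833316$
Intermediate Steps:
$W{\left(g,X \right)} = 1 + g$ ($W{\left(g,X \right)} = g + 1 = 1 + g$)
$Y{\left(h \right)} = 30$ ($Y{\left(h \right)} = 6 \left(1 + 4\right) = 6 \cdot 5 = 30$)
$\left(t{\left(Y{\left(2 \right)} + 6 \right)} + 58\right)^{2} = \left(\left(30 + 6\right)^{2} + 58\right)^{2} = \left(36^{2} + 58\right)^{2} = \left(1296 + 58\right)^{2} = 1354^{2} = 1833316$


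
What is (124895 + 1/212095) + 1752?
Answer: 26861195466/212095 ≈ 1.2665e+5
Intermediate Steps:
(124895 + 1/212095) + 1752 = 26489605026/212095 + 1752 = 26861195466/212095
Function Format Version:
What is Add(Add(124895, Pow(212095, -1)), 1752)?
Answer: Rational(26861195466, 212095) ≈ 1.2665e+5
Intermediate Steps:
Add(Add(124895, Pow(212095, -1)), 1752) = Add(Add(124895, Rational(1, 212095)), 1752) = Add(Rational(26489605026, 212095), 1752) = Rational(26861195466, 212095)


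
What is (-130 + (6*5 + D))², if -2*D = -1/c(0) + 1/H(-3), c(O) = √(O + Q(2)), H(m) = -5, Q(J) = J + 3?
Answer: (999 - √5)²/100 ≈ 9935.4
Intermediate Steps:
Q(J) = 3 + J
c(O) = √(5 + O) (c(O) = √(O + (3 + 2)) = √(O + 5) = √(5 + O))
D = ⅒ + √5/10 (D = -(-1/(√(5 + 0)) + 1/(-5))/2 = -(-1/(√5) + 1*(-⅕))/2 = -(-√5/5 - ⅕)/2 = -(-⅕ - √5/5)/2 = ⅒ + √5/10 ≈ 0.32361)
(-130 + (6*5 + D))² = (-130 + (6*5 + (⅒ + √5/10)))² = (-130 + (30 + (⅒ + √5/10)))² = (-130 + (301/10 + √5/10))² = (-999/10 + √5/10)²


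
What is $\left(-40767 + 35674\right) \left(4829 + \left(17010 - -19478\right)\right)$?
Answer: $-210427481$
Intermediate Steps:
$\left(-40767 + 35674\right) \left(4829 + \left(17010 - -19478\right)\right) = - 5093 \left(4829 + \left(17010 + 19478\right)\right) = - 5093 \left(4829 + 36488\right) = \left(-5093\right) 41317 = -210427481$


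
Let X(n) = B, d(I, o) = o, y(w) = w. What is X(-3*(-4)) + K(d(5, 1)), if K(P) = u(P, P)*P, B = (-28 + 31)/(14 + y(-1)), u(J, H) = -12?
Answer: -153/13 ≈ -11.769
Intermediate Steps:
B = 3/13 (B = (-28 + 31)/(14 - 1) = 3/13 ≈ 0.23077)
X(n) = 3/13
K(P) = -12*P
X(-3*(-4)) + K(d(5, 1)) = 3/13 - 12*1 = 3/13 - 12 = -153/13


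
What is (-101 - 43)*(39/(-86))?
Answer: 2808/43 ≈ 65.302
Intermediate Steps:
(-101 - 43)*(39/(-86)) = -5616*(-1)/86 = -144*(-39/86) = 2808/43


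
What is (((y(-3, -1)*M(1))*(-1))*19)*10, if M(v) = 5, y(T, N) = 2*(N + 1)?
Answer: 0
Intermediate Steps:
y(T, N) = 2 + 2*N (y(T, N) = 2*(1 + N) = 2 + 2*N)
(((y(-3, -1)*M(1))*(-1))*19)*10 = ((((2 + 2*(-1))*5)*(-1))*19)*10 = ((((2 - 2)*5)*(-1))*19)*10 = (((0*5)*(-1))*19)*10 = ((0*(-1))*19)*10 = (0*19)*10 = 0*10 = 0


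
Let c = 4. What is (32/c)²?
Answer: 64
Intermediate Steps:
(32/c)² = (32/4)² = (32*(¼))² = 8² = 64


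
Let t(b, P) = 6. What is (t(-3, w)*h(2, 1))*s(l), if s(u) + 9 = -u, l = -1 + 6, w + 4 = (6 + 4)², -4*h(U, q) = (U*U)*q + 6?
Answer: 210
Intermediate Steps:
h(U, q) = -3/2 - q*U²/4 (h(U, q) = -((U*U)*q + 6)/4 = -(U²*q + 6)/4 = -(q*U² + 6)/4 = -(6 + q*U²)/4 = -3/2 - q*U²/4)
w = 96 (w = -4 + (6 + 4)² = -4 + 10² = -4 + 100 = 96)
l = 5
s(u) = -9 - u
(t(-3, w)*h(2, 1))*s(l) = (6*(-3/2 - ¼*1*2²))*(-9 - 1*5) = (6*(-3/2 - ¼*1*4))*(-9 - 5) = (6*(-3/2 - 1))*(-14) = (6*(-5/2))*(-14) = -15*(-14) = 210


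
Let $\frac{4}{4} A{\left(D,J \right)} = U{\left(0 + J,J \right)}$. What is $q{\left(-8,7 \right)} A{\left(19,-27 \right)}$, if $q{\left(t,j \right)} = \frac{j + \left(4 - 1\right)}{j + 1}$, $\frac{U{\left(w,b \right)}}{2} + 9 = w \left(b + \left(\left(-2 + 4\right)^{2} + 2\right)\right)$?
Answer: $1395$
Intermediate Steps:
$U{\left(w,b \right)} = -18 + 2 w \left(6 + b\right)$ ($U{\left(w,b \right)} = -18 + 2 w \left(b + \left(\left(-2 + 4\right)^{2} + 2\right)\right) = -18 + 2 w \left(b + \left(2^{2} + 2\right)\right) = -18 + 2 w \left(b + \left(4 + 2\right)\right) = -18 + 2 w \left(b + 6\right) = -18 + 2 w \left(6 + b\right)$)
$q{\left(t,j \right)} = \frac{3 + j}{1 + j}$ ($q{\left(t,j \right)} = \frac{j + \left(4 - 1\right)}{1 + j} = \frac{j + 3}{1 + j} = \frac{3 + j}{1 + j}$)
$A{\left(D,J \right)} = -18 + 2 J^{2} + 12 J$ ($A{\left(D,J \right)} = -18 + 12 \left(0 + J\right) + 2 J \left(0 + J\right) = -18 + 12 J + 2 J J = -18 + 12 J + 2 J^{2} = -18 + 2 J^{2} + 12 J$)
$q{\left(-8,7 \right)} A{\left(19,-27 \right)} = \frac{3 + 7}{1 + 7} \left(-18 + 2 \left(-27\right)^{2} + 12 \left(-27\right)\right) = \frac{1}{8} \cdot 10 \left(-18 + 2 \cdot 729 - 324\right) = \frac{1}{8} \cdot 10 \left(-18 + 1458 - 324\right) = \frac{5}{4} \cdot 1116 = 1395$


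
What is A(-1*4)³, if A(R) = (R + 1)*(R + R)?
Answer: 13824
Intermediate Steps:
A(R) = 2*R*(1 + R) (A(R) = (1 + R)*(2*R) = 2*R*(1 + R))
A(-1*4)³ = (2*(-1*4)*(1 - 1*4))³ = (2*(-4)*(1 - 4))³ = (2*(-4)*(-3))³ = 24³ = 13824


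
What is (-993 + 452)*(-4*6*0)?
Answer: 0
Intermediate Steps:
(-993 + 452)*(-4*6*0) = -(-12984)*0 = -541*0 = 0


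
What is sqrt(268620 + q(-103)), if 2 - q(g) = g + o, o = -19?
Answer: 2*sqrt(67186) ≈ 518.41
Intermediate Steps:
q(g) = 21 - g (q(g) = 2 - (g - 19) = 2 - (-19 + g) = 2 + (19 - g) = 21 - g)
sqrt(268620 + q(-103)) = sqrt(268620 + (21 - 1*(-103))) = sqrt(268620 + (21 + 103)) = sqrt(268620 + 124) = sqrt(268744) = 2*sqrt(67186)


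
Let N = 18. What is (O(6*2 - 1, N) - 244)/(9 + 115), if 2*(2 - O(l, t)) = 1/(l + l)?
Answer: -10649/5456 ≈ -1.9518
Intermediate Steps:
O(l, t) = 2 - 1/(4*l) (O(l, t) = 2 - 1/(2*(l + l)) = 2 - 1/(2*l)/2 = 2 - 1/(4*l))
(O(6*2 - 1, N) - 244)/(9 + 115) = ((2 - 1/(4*(6*2 - 1))) - 244)/(9 + 115) = ((2 - 1/(4*(12 - 1))) - 244)/124 = ((2 - ¼/11) - 244)*(1/124) = ((2 - ¼*1/11) - 244)*(1/124) = ((2 - 1/44) - 244)*(1/124) = (87/44 - 244)*(1/124) = -10649/44*1/124 = -10649/5456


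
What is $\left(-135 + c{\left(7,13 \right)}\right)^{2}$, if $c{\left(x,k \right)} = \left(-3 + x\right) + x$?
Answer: $15376$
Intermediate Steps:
$c{\left(x,k \right)} = -3 + 2 x$
$\left(-135 + c{\left(7,13 \right)}\right)^{2} = \left(-135 + \left(-3 + 2 \cdot 7\right)\right)^{2} = \left(-135 + \left(-3 + 14\right)\right)^{2} = \left(-135 + 11\right)^{2} = \left(-124\right)^{2} = 15376$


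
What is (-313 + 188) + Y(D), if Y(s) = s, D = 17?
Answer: -108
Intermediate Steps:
(-313 + 188) + Y(D) = (-313 + 188) + 17 = -125 + 17 = -108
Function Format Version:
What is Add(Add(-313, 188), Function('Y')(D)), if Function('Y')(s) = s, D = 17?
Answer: -108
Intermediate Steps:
Add(Add(-313, 188), Function('Y')(D)) = Add(Add(-313, 188), 17) = Add(-125, 17) = -108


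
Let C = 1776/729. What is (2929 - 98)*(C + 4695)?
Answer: 3231521387/243 ≈ 1.3298e+7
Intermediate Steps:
C = 592/243 (C = 1776*(1/729) = 592/243 ≈ 2.4362)
(2929 - 98)*(C + 4695) = (2929 - 98)*(592/243 + 4695) = 2831*(1141477/243) = 3231521387/243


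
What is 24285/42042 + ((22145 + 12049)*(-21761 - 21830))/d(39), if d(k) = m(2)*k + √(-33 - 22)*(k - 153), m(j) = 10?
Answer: (-3481428951351*I + 153805*√55)/(14014*(19*√55 + 65*I)) ≈ -6.7058e+5 - 1.4537e+6*I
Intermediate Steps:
d(k) = 10*k + I*√55*(-153 + k) (d(k) = 10*k + √(-33 - 22)*(k - 153) = 10*k + √(-55)*(-153 + k) = 10*k + (I*√55)*(-153 + k) = 10*k + I*√55*(-153 + k))
24285/42042 + ((22145 + 12049)*(-21761 - 21830))/d(39) = 24285/42042 + ((22145 + 12049)*(-21761 - 21830))/(10*39 - 153*I*√55 + I*39*√55) = 24285*(1/42042) + (34194*(-43591))/(390 - 153*I*√55 + 39*I*√55) = 8095/14014 - 1490550654/(390 - 114*I*√55)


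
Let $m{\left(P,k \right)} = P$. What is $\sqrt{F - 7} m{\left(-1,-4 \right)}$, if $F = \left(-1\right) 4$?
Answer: $- i \sqrt{11} \approx - 3.3166 i$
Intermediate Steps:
$F = -4$
$\sqrt{F - 7} m{\left(-1,-4 \right)} = \sqrt{-4 - 7} \left(-1\right) = \sqrt{-11} \left(-1\right) = i \sqrt{11} \left(-1\right) = - i \sqrt{11}$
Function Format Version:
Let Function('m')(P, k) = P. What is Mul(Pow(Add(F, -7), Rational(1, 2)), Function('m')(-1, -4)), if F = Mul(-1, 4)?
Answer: Mul(-1, I, Pow(11, Rational(1, 2))) ≈ Mul(-3.3166, I)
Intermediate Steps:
F = -4
Mul(Pow(Add(F, -7), Rational(1, 2)), Function('m')(-1, -4)) = Mul(Pow(Add(-4, -7), Rational(1, 2)), -1) = Mul(Pow(-11, Rational(1, 2)), -1) = Mul(Mul(I, Pow(11, Rational(1, 2))), -1) = Mul(-1, I, Pow(11, Rational(1, 2)))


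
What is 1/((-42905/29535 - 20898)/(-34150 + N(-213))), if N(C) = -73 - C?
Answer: 200897070/123453067 ≈ 1.6273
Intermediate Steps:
1/((-42905/29535 - 20898)/(-34150 + N(-213))) = 1/((-42905/29535 - 20898)/(-34150 + (-73 - 1*(-213)))) = 1/((-42905*1/29535 - 20898)/(-34150 + (-73 + 213))) = 1/((-8581/5907 - 20898)/(-34150 + 140)) = 1/(-123453067/5907/(-34010)) = 1/(-123453067/5907*(-1/34010)) = 1/(123453067/200897070) = 200897070/123453067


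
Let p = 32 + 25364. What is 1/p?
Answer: 1/25396 ≈ 3.9376e-5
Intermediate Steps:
p = 25396
1/p = 1/25396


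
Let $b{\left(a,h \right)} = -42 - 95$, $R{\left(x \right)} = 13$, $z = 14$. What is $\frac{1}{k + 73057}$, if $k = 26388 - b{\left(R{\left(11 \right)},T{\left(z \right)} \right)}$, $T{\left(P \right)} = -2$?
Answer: $\frac{1}{99582} \approx 1.0042 \cdot 10^{-5}$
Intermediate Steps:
$b{\left(a,h \right)} = -137$
$k = 26525$ ($k = 26388 - -137 = 26388 + 137 = 26525$)
$\frac{1}{k + 73057} = \frac{1}{26525 + 73057} = \frac{1}{99582}$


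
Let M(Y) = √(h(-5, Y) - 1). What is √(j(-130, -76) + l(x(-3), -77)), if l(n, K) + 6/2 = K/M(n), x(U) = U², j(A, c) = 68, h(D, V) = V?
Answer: √(260 - 77*√2)/2 ≈ 6.1462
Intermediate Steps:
M(Y) = √(-1 + Y) (M(Y) = √(Y - 1) = √(-1 + Y))
l(n, K) = -3 + K/√(-1 + n) (l(n, K) = -3 + K/(√(-1 + n)) = -3 + K/√(-1 + n))
√(j(-130, -76) + l(x(-3), -77)) = √(68 + (-3 - 77/√(-1 + (-3)²))) = √(68 + (-3 - 77/√(-1 + 9))) = √(68 + (-3 - 77*√2/4)) = √(65 - 77*√2/4)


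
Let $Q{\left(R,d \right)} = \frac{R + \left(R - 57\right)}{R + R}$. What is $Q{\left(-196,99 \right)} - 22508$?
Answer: $- \frac{8822687}{392} \approx -22507.0$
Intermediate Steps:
$Q{\left(R,d \right)} = \frac{-57 + 2 R}{2 R}$ ($Q{\left(R,d \right)} = \frac{R + \left(-57 + R\right)}{2 R} = \left(-57 + 2 R\right) \frac{1}{2 R} = \frac{-57 + 2 R}{2 R}$)
$Q{\left(-196,99 \right)} - 22508 = \frac{- \frac{57}{2} - 196}{-196} - 22508 = \left(- \frac{1}{196}\right) \left(- \frac{449}{2}\right) - 22508 = \frac{449}{392} - 22508 = - \frac{8822687}{392}$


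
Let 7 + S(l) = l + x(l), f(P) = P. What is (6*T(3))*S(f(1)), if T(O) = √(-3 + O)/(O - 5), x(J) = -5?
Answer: 0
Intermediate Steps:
S(l) = -12 + l (S(l) = -7 + (l - 5) = -7 + (-5 + l) = -12 + l)
T(O) = √(-3 + O)/(-5 + O)
(6*T(3))*S(f(1)) = (6*(√(-3 + 3)/(-5 + 3)))*(-12 + 1) = (6*(√0/(-2)))*(-11) = (6*(-½*0))*(-11) = (6*0)*(-11) = 0*(-11) = 0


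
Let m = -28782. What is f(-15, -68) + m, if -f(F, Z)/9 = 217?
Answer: -30735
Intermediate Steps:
f(F, Z) = -1953 (f(F, Z) = -9*217 = -1953)
f(-15, -68) + m = -1953 - 28782 = -30735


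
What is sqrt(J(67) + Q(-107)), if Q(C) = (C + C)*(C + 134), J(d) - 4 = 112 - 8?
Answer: 9*I*sqrt(70) ≈ 75.299*I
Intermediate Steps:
J(d) = 108 (J(d) = 4 + (112 - 8) = 4 + 104 = 108)
Q(C) = 2*C*(134 + C) (Q(C) = (2*C)*(134 + C) = 2*C*(134 + C))
sqrt(J(67) + Q(-107)) = sqrt(108 + 2*(-107)*(134 - 107)) = sqrt(108 + 2*(-107)*27) = sqrt(108 - 5778) = sqrt(-5670) = 9*I*sqrt(70)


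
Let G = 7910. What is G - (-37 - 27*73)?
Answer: 9918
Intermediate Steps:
G - (-37 - 27*73) = 7910 - (-37 - 27*73) = 7910 - (-37 - 1971) = 7910 - 1*(-2008) = 7910 + 2008 = 9918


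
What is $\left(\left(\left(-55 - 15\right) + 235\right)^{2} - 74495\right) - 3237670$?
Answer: $-3284940$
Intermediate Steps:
$\left(\left(\left(-55 - 15\right) + 235\right)^{2} - 74495\right) - 3237670 = \left(\left(-70 + 235\right)^{2} - 74495\right) - 3237670 = \left(165^{2} - 74495\right) - 3237670 = \left(27225 - 74495\right) - 3237670 = -47270 - 3237670 = -3284940$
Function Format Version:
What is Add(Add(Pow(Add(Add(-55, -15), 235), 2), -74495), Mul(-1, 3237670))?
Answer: -3284940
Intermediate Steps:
Add(Add(Pow(Add(Add(-55, -15), 235), 2), -74495), Mul(-1, 3237670)) = Add(Add(Pow(Add(-70, 235), 2), -74495), -3237670) = Add(Add(Pow(165, 2), -74495), -3237670) = Add(Add(27225, -74495), -3237670) = Add(-47270, -3237670) = -3284940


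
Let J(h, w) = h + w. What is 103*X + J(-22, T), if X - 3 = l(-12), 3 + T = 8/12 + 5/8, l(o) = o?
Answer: -22817/24 ≈ -950.71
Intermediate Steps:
T = -41/24 (T = -3 + (8/12 + 5/8) = -3 + (8*(1/12) + 5*(1/8)) = -3 + (2/3 + 5/8) = -3 + 31/24 = -41/24 ≈ -1.7083)
X = -9 (X = 3 - 12 = -9)
103*X + J(-22, T) = 103*(-9) + (-22 - 41/24) = -927 - 569/24 = -22817/24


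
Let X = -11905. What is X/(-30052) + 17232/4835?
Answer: 575416739/145301420 ≈ 3.9602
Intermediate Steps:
X/(-30052) + 17232/4835 = -11905/(-30052) + 17232/4835 = -11905*(-1/30052) + 17232*(1/4835) = 11905/30052 + 17232/4835 = 575416739/145301420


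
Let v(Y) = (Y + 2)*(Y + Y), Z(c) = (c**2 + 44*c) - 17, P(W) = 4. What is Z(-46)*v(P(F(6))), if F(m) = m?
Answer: 3600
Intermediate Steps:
Z(c) = -17 + c**2 + 44*c
v(Y) = 2*Y*(2 + Y) (v(Y) = (2 + Y)*(2*Y) = 2*Y*(2 + Y))
Z(-46)*v(P(F(6))) = (-17 + (-46)**2 + 44*(-46))*(2*4*(2 + 4)) = (-17 + 2116 - 2024)*(2*4*6) = 75*48 = 3600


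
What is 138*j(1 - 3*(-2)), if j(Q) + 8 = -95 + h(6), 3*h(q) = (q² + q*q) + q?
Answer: -10626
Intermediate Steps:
h(q) = q/3 + 2*q²/3 (h(q) = ((q² + q*q) + q)/3 = ((q² + q²) + q)/3 = (2*q² + q)/3 = (q + 2*q²)/3 = q/3 + 2*q²/3)
j(Q) = -77 (j(Q) = -8 + (-95 + (⅓)*6*(1 + 2*6)) = -8 + (-95 + (⅓)*6*(1 + 12)) = -8 + (-95 + (⅓)*6*13) = -8 + (-95 + 26) = -8 - 69 = -77)
138*j(1 - 3*(-2)) = 138*(-77) = -10626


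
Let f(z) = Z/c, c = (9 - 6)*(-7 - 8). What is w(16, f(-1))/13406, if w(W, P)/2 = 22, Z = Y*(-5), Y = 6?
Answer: 22/6703 ≈ 0.0032821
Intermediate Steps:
c = -45 (c = 3*(-15) = -45)
Z = -30 (Z = 6*(-5) = -30)
f(z) = ⅔ (f(z) = -30/(-45) = -30*(-1/45) = ⅔)
w(W, P) = 44 (w(W, P) = 2*22 = 44)
w(16, f(-1))/13406 = 44/13406 = 44*(1/13406) = 22/6703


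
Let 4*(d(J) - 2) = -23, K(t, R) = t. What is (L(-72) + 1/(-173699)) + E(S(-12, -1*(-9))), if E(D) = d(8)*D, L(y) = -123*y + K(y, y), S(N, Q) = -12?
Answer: 1533588470/173699 ≈ 8829.0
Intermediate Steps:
d(J) = -15/4 (d(J) = 2 + (¼)*(-23) = 2 - 23/4 = -15/4)
L(y) = -122*y (L(y) = -123*y + y = -122*y)
E(D) = -15*D/4
(L(-72) + 1/(-173699)) + E(S(-12, -1*(-9))) = (-122*(-72) + 1/(-173699)) - 15/4*(-12) = (8784 - 1/173699) + 45 = 1525772015/173699 + 45 = 1533588470/173699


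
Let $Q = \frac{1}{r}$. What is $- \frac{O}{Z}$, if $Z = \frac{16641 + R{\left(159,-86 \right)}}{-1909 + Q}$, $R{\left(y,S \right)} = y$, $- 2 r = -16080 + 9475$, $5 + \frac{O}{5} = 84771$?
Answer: $\frac{178134943723}{3698800} \approx 48160.0$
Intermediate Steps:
$O = 423830$ ($O = -25 + 5 \cdot 84771 = -25 + 423855 = 423830$)
$r = \frac{6605}{2}$ ($r = - \frac{-16080 + 9475}{2} = \left(- \frac{1}{2}\right) \left(-6605\right) = \frac{6605}{2} \approx 3302.5$)
$Q = \frac{2}{6605}$ ($Q = \frac{1}{\frac{6605}{2}} = \frac{2}{6605} \approx 0.0003028$)
$Z = - \frac{36988000}{4202981}$ ($Z = \frac{16641 + 159}{-1909 + \frac{2}{6605}} = \frac{16800}{- \frac{12608943}{6605}} = 16800 \left(- \frac{6605}{12608943}\right) = - \frac{36988000}{4202981} \approx -8.8004$)
$- \frac{O}{Z} = - \frac{423830}{- \frac{36988000}{4202981}} = - \frac{423830 \left(-4202981\right)}{36988000} = \left(-1\right) \left(- \frac{178134943723}{3698800}\right) = \frac{178134943723}{3698800}$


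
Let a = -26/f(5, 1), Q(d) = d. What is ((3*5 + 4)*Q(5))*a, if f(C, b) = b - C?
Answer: 1235/2 ≈ 617.50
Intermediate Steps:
a = 13/2 (a = -26/(1 - 1*5) = -26/(1 - 5) = -26/(-4) = -26*(-¼) = 13/2 ≈ 6.5000)
((3*5 + 4)*Q(5))*a = ((3*5 + 4)*5)*(13/2) = ((15 + 4)*5)*(13/2) = (19*5)*(13/2) = 95*(13/2) = 1235/2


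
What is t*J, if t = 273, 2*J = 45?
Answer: 12285/2 ≈ 6142.5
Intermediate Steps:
J = 45/2 (J = (½)*45 = 45/2 ≈ 22.500)
t*J = 273*(45/2) = 12285/2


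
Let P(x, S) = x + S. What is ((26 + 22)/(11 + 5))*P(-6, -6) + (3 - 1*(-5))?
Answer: -28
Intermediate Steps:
P(x, S) = S + x
((26 + 22)/(11 + 5))*P(-6, -6) + (3 - 1*(-5)) = ((26 + 22)/(11 + 5))*(-6 - 6) + (3 - 1*(-5)) = (48/16)*(-12) + (3 + 5) = (48*(1/16))*(-12) + 8 = 3*(-12) + 8 = -36 + 8 = -28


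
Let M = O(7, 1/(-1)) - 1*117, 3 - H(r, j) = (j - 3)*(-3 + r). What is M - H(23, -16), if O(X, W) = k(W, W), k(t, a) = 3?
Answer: -497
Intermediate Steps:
O(X, W) = 3
H(r, j) = 3 - (-3 + j)*(-3 + r) (H(r, j) = 3 - (j - 3)*(-3 + r) = 3 - (-3 + j)*(-3 + r))
M = -114 (M = 3 - 1*117 = 3 - 117 = -114)
M - H(23, -16) = -114 - (-6 + 3*(-16) + 3*23 - 1*(-16)*23) = -114 - (-6 - 48 + 69 + 368) = -114 - 1*383 = -114 - 383 = -497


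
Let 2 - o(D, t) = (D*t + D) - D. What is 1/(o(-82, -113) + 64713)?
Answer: 1/55449 ≈ 1.8035e-5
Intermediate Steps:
o(D, t) = 2 - D*t (o(D, t) = 2 - ((D*t + D) - D) = 2 - ((D + D*t) - D) = 2 - D*t)
1/(o(-82, -113) + 64713) = 1/((2 - 1*(-82)*(-113)) + 64713) = 1/((2 - 9266) + 64713) = 1/(-9264 + 64713) = 1/55449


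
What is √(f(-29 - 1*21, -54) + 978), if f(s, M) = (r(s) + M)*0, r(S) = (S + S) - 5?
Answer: √978 ≈ 31.273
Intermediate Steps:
r(S) = -5 + 2*S (r(S) = 2*S - 5 = -5 + 2*S)
f(s, M) = 0 (f(s, M) = ((-5 + 2*s) + M)*0 = (-5 + M + 2*s)*0 = 0)
√(f(-29 - 1*21, -54) + 978) = √(0 + 978) = √978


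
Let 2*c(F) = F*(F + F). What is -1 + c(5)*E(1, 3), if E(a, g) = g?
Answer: 74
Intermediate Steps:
c(F) = F² (c(F) = (F*(F + F))/2 = (F*(2*F))/2 = (2*F²)/2 = F²)
-1 + c(5)*E(1, 3) = -1 + 5²*3 = -1 + 25*3 = -1 + 75 = 74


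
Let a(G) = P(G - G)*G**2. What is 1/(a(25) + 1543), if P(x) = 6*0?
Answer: 1/1543 ≈ 0.00064809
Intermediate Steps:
P(x) = 0
a(G) = 0 (a(G) = 0*G**2 = 0)
1/(a(25) + 1543) = 1/(0 + 1543) = 1/1543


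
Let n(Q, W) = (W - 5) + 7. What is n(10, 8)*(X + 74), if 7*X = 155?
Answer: 6730/7 ≈ 961.43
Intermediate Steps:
X = 155/7 (X = (⅐)*155 = 155/7 ≈ 22.143)
n(Q, W) = 2 + W (n(Q, W) = (-5 + W) + 7 = 2 + W)
n(10, 8)*(X + 74) = (2 + 8)*(155/7 + 74) = 10*(673/7) = 6730/7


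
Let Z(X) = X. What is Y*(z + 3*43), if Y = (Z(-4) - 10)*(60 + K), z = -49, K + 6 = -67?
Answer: 14560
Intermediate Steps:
K = -73 (K = -6 - 67 = -73)
Y = 182 (Y = (-4 - 10)*(60 - 73) = -14*(-13) = 182)
Y*(z + 3*43) = 182*(-49 + 3*43) = 182*(-49 + 129) = 182*80 = 14560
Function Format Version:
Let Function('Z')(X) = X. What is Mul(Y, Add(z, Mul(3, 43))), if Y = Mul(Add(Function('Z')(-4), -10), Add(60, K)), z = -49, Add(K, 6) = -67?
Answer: 14560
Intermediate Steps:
K = -73 (K = Add(-6, -67) = -73)
Y = 182 (Y = Mul(Add(-4, -10), Add(60, -73)) = Mul(-14, -13) = 182)
Mul(Y, Add(z, Mul(3, 43))) = Mul(182, Add(-49, Mul(3, 43))) = Mul(182, Add(-49, 129)) = Mul(182, 80) = 14560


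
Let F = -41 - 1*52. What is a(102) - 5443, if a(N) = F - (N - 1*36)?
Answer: -5602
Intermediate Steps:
F = -93 (F = -41 - 52 = -93)
a(N) = -57 - N (a(N) = -93 - (N - 1*36) = -93 - (N - 36) = -93 - (-36 + N) = -93 + (36 - N) = -57 - N)
a(102) - 5443 = (-57 - 1*102) - 5443 = (-57 - 102) - 5443 = -159 - 5443 = -5602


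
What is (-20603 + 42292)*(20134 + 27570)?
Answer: 1034652056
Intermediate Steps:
(-20603 + 42292)*(20134 + 27570) = 21689*47704 = 1034652056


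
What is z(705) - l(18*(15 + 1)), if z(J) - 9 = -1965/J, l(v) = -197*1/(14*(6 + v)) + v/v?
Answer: 1017679/193452 ≈ 5.2606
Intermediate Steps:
l(v) = 1 - 197/(84 + 14*v) (l(v) = -197/(84 + 14*v) + 1 = 1 - 197/(84 + 14*v))
z(J) = 9 - 1965/J
z(705) - l(18*(15 + 1)) = (9 - 1965/705) - (-113/14 + 18*(15 + 1))/(6 + 18*(15 + 1)) = (9 - 1965*1/705) - (-113/14 + 18*16)/(6 + 18*16) = (9 - 131/47) - (-113/14 + 288)/(6 + 288) = 292/47 - 3919/(294*14) = 292/47 - 1*3919/4116 = 292/47 - 3919/4116 = 1017679/193452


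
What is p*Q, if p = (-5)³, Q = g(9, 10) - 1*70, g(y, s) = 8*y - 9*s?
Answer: 11000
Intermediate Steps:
g(y, s) = -9*s + 8*y
Q = -88 (Q = (-9*10 + 8*9) - 1*70 = (-90 + 72) - 70 = -18 - 70 = -88)
p = -125
p*Q = -125*(-88) = 11000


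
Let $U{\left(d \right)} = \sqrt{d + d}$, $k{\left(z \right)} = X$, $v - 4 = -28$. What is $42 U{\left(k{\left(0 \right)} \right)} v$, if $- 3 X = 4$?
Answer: $- 672 i \sqrt{6} \approx - 1646.1 i$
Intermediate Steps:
$v = -24$ ($v = 4 - 28 = -24$)
$X = - \frac{4}{3}$ ($X = \left(- \frac{1}{3}\right) 4 = - \frac{4}{3} \approx -1.3333$)
$k{\left(z \right)} = - \frac{4}{3}$
$U{\left(d \right)} = \sqrt{2} \sqrt{d}$ ($U{\left(d \right)} = \sqrt{2 d} = \sqrt{2} \sqrt{d}$)
$42 U{\left(k{\left(0 \right)} \right)} v = 42 \sqrt{2} \sqrt{- \frac{4}{3}} \left(-24\right) = 42 \sqrt{2} \frac{2 i \sqrt{3}}{3} \left(-24\right) = 42 \frac{2 i \sqrt{6}}{3} \left(-24\right) = 28 i \sqrt{6} \left(-24\right) = - 672 i \sqrt{6}$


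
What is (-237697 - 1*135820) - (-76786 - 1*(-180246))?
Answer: -476977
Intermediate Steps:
(-237697 - 1*135820) - (-76786 - 1*(-180246)) = (-237697 - 135820) - (-76786 + 180246) = -373517 - 1*103460 = -373517 - 103460 = -476977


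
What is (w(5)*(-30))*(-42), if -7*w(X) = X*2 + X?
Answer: -2700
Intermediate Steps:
w(X) = -3*X/7 (w(X) = -(X*2 + X)/7 = -(2*X + X)/7 = -3*X/7)
(w(5)*(-30))*(-42) = (-3/7*5*(-30))*(-42) = -15/7*(-30)*(-42) = (450/7)*(-42) = -2700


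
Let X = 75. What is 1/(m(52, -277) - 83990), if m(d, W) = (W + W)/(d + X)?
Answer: -127/10667284 ≈ -1.1906e-5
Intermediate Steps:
m(d, W) = 2*W/(75 + d) (m(d, W) = (W + W)/(d + 75) = (2*W)/(75 + d) = 2*W/(75 + d))
1/(m(52, -277) - 83990) = 1/(2*(-277)/(75 + 52) - 83990) = 1/(2*(-277)/127 - 83990) = 1/(2*(-277)*(1/127) - 83990) = 1/(-554/127 - 83990) = 1/(-10667284/127) = -127/10667284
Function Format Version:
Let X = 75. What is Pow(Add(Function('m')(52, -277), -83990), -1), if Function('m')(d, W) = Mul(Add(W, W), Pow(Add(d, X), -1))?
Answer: Rational(-127, 10667284) ≈ -1.1906e-5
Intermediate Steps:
Function('m')(d, W) = Mul(2, W, Pow(Add(75, d), -1)) (Function('m')(d, W) = Mul(Add(W, W), Pow(Add(d, 75), -1)) = Mul(Mul(2, W), Pow(Add(75, d), -1)) = Mul(2, W, Pow(Add(75, d), -1)))
Pow(Add(Function('m')(52, -277), -83990), -1) = Pow(Add(Mul(2, -277, Pow(Add(75, 52), -1)), -83990), -1) = Pow(Add(Mul(2, -277, Pow(127, -1)), -83990), -1) = Pow(Add(Mul(2, -277, Rational(1, 127)), -83990), -1) = Pow(Add(Rational(-554, 127), -83990), -1) = Pow(Rational(-10667284, 127), -1) = Rational(-127, 10667284)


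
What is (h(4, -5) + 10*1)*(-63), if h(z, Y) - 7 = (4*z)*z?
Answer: -5103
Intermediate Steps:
h(z, Y) = 7 + 4*z**2 (h(z, Y) = 7 + (4*z)*z = 7 + 4*z**2)
(h(4, -5) + 10*1)*(-63) = ((7 + 4*4**2) + 10*1)*(-63) = ((7 + 4*16) + 10)*(-63) = ((7 + 64) + 10)*(-63) = (71 + 10)*(-63) = 81*(-63) = -5103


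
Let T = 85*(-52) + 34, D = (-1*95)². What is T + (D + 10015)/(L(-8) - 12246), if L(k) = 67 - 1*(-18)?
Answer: -53357186/12161 ≈ -4387.6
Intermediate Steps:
L(k) = 85 (L(k) = 67 + 18 = 85)
D = 9025 (D = (-95)² = 9025)
T = -4386 (T = -4420 + 34 = -4386)
T + (D + 10015)/(L(-8) - 12246) = -4386 + (9025 + 10015)/(85 - 12246) = -4386 + 19040/(-12161) = -4386 + 19040*(-1/12161) = -4386 - 19040/12161 = -53357186/12161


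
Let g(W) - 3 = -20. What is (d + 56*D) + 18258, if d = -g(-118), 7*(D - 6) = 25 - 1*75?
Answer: 18211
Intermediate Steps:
D = -8/7 (D = 6 + (25 - 1*75)/7 = 6 + (25 - 75)/7 = 6 + (1/7)*(-50) = 6 - 50/7 = -8/7 ≈ -1.1429)
g(W) = -17 (g(W) = 3 - 20 = -17)
d = 17 (d = -1*(-17) = 17)
(d + 56*D) + 18258 = (17 + 56*(-8/7)) + 18258 = (17 - 64) + 18258 = -47 + 18258 = 18211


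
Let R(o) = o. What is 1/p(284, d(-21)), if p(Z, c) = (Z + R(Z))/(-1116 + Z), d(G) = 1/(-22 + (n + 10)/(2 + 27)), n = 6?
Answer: -104/71 ≈ -1.4648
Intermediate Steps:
d(G) = -29/622 (d(G) = 1/(-22 + (6 + 10)/(2 + 27)) = 1/(-22 + 16/29) = 1/(-622/29) = -29/622)
p(Z, c) = 2*Z/(-1116 + Z) (p(Z, c) = (Z + Z)/(-1116 + Z) = (2*Z)/(-1116 + Z) = 2*Z/(-1116 + Z))
1/p(284, d(-21)) = 1/(2*284/(-1116 + 284)) = 1/(2*284/(-832)) = 1/(2*284*(-1/832)) = 1/(-71/104) = -104/71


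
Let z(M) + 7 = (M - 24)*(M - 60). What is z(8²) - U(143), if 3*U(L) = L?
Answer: 316/3 ≈ 105.33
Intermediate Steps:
U(L) = L/3
z(M) = -7 + (-60 + M)*(-24 + M) (z(M) = -7 + (M - 24)*(M - 60) = -7 + (-24 + M)*(-60 + M) = -7 + (-60 + M)*(-24 + M))
z(8²) - U(143) = (1433 + (8²)² - 84*8²) - 143/3 = (1433 + 64² - 84*64) - 1*143/3 = (1433 + 4096 - 5376) - 143/3 = 153 - 143/3 = 316/3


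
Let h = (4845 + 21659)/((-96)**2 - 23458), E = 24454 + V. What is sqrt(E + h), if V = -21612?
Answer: sqrt(144019590230)/7121 ≈ 53.293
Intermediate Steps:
E = 2842 (E = 24454 - 21612 = 2842)
h = -13252/7121 (h = 26504/(9216 - 23458) = 26504/(-14242) = 26504*(-1/14242) = -13252/7121 ≈ -1.8610)
sqrt(E + h) = sqrt(2842 - 13252/7121) = sqrt(20224630/7121) = sqrt(144019590230)/7121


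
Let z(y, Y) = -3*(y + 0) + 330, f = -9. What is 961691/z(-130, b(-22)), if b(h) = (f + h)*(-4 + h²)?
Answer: 961691/720 ≈ 1335.7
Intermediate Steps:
b(h) = (-9 + h)*(-4 + h²)
z(y, Y) = 330 - 3*y (z(y, Y) = -3*y + 330 = 330 - 3*y)
961691/z(-130, b(-22)) = 961691/(330 - 3*(-130)) = 961691/(330 + 390) = 961691/720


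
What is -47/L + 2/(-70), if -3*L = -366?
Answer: -1767/4270 ≈ -0.41382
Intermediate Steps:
L = 122 (L = -⅓*(-366) = 122)
-47/L + 2/(-70) = -47/122 + 2/(-70) = -47*1/122 + 2*(-1/70) = -47/122 - 1/35 = -1767/4270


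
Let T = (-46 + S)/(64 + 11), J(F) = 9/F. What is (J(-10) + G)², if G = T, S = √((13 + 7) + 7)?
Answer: 51637/22500 - 227*√3/1875 ≈ 2.0853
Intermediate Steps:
S = 3*√3 (S = √(20 + 7) = √27 = 3*√3 ≈ 5.1962)
T = -46/75 + √3/25 (T = (-46 + 3*√3)/(64 + 11) = (-46 + 3*√3)/75 = (-46 + 3*√3)*(1/75) = -46/75 + √3/25 ≈ -0.54405)
G = -46/75 + √3/25 ≈ -0.54405
(J(-10) + G)² = (9/(-10) + (-46/75 + √3/25))² = (9*(-⅒) + (-46/75 + √3/25))² = (-9/10 + (-46/75 + √3/25))² = (-227/150 + √3/25)²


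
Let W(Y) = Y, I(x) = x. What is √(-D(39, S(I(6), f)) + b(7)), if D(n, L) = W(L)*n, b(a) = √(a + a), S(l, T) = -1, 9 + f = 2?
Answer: √(39 + √14) ≈ 6.5377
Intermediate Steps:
f = -7 (f = -9 + 2 = -7)
b(a) = √2*√a (b(a) = √(2*a) = √2*√a)
D(n, L) = L*n
√(-D(39, S(I(6), f)) + b(7)) = √(-(-1)*39 + √2*√7) = √(-1*(-39) + √14) = √(39 + √14)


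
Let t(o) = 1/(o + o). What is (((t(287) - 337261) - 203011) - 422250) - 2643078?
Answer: -2069614399/574 ≈ -3.6056e+6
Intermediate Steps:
t(o) = 1/(2*o)
(((t(287) - 337261) - 203011) - 422250) - 2643078 = ((((½)/287 - 337261) - 203011) - 422250) - 2643078 = ((((½)*(1/287) - 337261) - 203011) - 422250) - 2643078 = (((1/574 - 337261) - 203011) - 422250) - 2643078 = ((-193587813/574 - 203011) - 422250) - 2643078 = (-310116127/574 - 422250) - 2643078 = -552487627/574 - 2643078 = -2069614399/574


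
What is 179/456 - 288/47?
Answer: -122915/21432 ≈ -5.7351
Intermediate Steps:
179/456 - 288/47 = -122915/21432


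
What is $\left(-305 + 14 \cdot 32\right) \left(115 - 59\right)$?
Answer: $8008$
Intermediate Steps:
$\left(-305 + 14 \cdot 32\right) \left(115 - 59\right) = \left(-305 + 448\right) 56 = 143 \cdot 56 = 8008$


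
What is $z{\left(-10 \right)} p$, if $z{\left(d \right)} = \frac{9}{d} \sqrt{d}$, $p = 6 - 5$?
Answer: $- \frac{9 i \sqrt{10}}{10} \approx - 2.8461 i$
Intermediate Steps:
$p = 1$ ($p = 6 - 5 = 1$)
$z{\left(d \right)} = \frac{9}{\sqrt{d}}$
$z{\left(-10 \right)} p = \frac{9}{i \sqrt{10}} \cdot 1 = 9 \left(- \frac{i \sqrt{10}}{10}\right) 1 = - \frac{9 i \sqrt{10}}{10} \cdot 1 = - \frac{9 i \sqrt{10}}{10}$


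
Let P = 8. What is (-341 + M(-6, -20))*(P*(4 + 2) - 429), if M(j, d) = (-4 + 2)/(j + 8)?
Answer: 130302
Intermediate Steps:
M(j, d) = -2/(8 + j)
(-341 + M(-6, -20))*(P*(4 + 2) - 429) = (-341 - 2/(8 - 6))*(8*(4 + 2) - 429) = (-341 - 2/2)*(8*6 - 429) = (-341 - 2*1/2)*(48 - 429) = (-341 - 1)*(-381) = -342*(-381) = 130302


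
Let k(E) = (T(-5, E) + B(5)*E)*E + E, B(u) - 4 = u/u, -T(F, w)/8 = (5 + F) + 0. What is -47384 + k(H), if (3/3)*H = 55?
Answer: -32204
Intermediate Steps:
T(F, w) = -40 - 8*F (T(F, w) = -8*((5 + F) + 0) = -8*(5 + F) = -40 - 8*F)
B(u) = 5 (B(u) = 4 + u/u = 4 + 1 = 5)
H = 55
k(E) = E + 5*E² (k(E) = ((-40 - 8*(-5)) + 5*E)*E + E = ((-40 + 40) + 5*E)*E + E = (0 + 5*E)*E + E = (5*E)*E + E = 5*E² + E = E + 5*E²)
-47384 + k(H) = -47384 + 55*(1 + 5*55) = -47384 + 55*(1 + 275) = -47384 + 55*276 = -47384 + 15180 = -32204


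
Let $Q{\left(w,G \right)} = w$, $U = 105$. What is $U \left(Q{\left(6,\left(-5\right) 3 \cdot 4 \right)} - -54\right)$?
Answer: $6300$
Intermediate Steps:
$U \left(Q{\left(6,\left(-5\right) 3 \cdot 4 \right)} - -54\right) = 105 \left(6 - -54\right) = 105 \left(6 + 54\right) = 105 \cdot 60 = 6300$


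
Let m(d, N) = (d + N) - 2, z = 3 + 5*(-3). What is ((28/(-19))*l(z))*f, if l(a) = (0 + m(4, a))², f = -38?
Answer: 5600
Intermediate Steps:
z = -12 (z = 3 - 15 = -12)
m(d, N) = -2 + N + d (m(d, N) = (N + d) - 2 = -2 + N + d)
l(a) = (2 + a)² (l(a) = (0 + (-2 + a + 4))² = (0 + (2 + a))² = (2 + a)²)
((28/(-19))*l(z))*f = ((28/(-19))*(2 - 12)²)*(-38) = ((28*(-1/19))*(-10)²)*(-38) = -28/19*100*(-38) = -2800/19*(-38) = 5600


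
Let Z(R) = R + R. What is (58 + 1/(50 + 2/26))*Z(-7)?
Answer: -75542/93 ≈ -812.28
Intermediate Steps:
Z(R) = 2*R
(58 + 1/(50 + 2/26))*Z(-7) = (58 + 1/(50 + 2/26))*(2*(-7)) = (58 + 1/(50 + 2*(1/26)))*(-14) = (58 + 1/(50 + 1/13))*(-14) = (58 + 1/(651/13))*(-14) = (58 + 13/651)*(-14) = (37771/651)*(-14) = -75542/93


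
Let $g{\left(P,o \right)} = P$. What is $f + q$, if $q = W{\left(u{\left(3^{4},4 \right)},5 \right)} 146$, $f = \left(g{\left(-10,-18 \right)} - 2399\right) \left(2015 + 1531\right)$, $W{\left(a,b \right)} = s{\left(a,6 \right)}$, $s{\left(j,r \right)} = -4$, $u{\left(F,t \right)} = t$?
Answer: $-8542898$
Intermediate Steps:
$W{\left(a,b \right)} = -4$
$f = -8542314$ ($f = \left(-10 - 2399\right) \left(2015 + 1531\right) = \left(-2409\right) 3546 = -8542314$)
$q = -584$ ($q = \left(-4\right) 146 = -584$)
$f + q = -8542314 - 584 = -8542898$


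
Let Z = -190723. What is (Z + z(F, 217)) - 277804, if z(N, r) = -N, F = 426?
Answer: -468953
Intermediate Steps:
(Z + z(F, 217)) - 277804 = (-190723 - 1*426) - 277804 = (-190723 - 426) - 277804 = -191149 - 277804 = -468953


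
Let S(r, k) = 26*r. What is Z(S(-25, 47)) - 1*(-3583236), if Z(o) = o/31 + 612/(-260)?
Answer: 7220173547/2015 ≈ 3.5832e+6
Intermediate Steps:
Z(o) = -153/65 + o/31 (Z(o) = o*(1/31) + 612*(-1/260) = o/31 - 153/65 = -153/65 + o/31)
Z(S(-25, 47)) - 1*(-3583236) = (-153/65 + (26*(-25))/31) - 1*(-3583236) = (-153/65 + (1/31)*(-650)) + 3583236 = (-153/65 - 650/31) + 3583236 = -46993/2015 + 3583236 = 7220173547/2015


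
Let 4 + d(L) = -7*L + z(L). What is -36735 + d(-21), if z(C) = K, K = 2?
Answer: -36590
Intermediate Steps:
z(C) = 2
d(L) = -2 - 7*L (d(L) = -4 + (-7*L + 2) = -4 + (2 - 7*L) = -2 - 7*L)
-36735 + d(-21) = -36735 + (-2 - 7*(-21)) = -36735 + (-2 + 147) = -36735 + 145 = -36590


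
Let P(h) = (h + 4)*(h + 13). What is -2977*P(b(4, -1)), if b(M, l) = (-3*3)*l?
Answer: -851422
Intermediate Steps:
b(M, l) = -9*l
P(h) = (4 + h)*(13 + h)
-2977*P(b(4, -1)) = -2977*(52 + (-9*(-1))**2 + 17*(-9*(-1))) = -2977*(52 + 9**2 + 17*9) = -2977*(52 + 81 + 153) = -2977*286 = -851422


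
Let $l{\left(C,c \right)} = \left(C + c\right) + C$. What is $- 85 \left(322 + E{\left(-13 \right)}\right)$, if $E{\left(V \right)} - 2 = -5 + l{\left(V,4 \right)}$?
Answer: $-25245$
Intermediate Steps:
$l{\left(C,c \right)} = c + 2 C$
$E{\left(V \right)} = 1 + 2 V$ ($E{\left(V \right)} = 2 + \left(-5 + \left(4 + 2 V\right)\right) = 2 + \left(-1 + 2 V\right) = 1 + 2 V$)
$- 85 \left(322 + E{\left(-13 \right)}\right) = - 85 \left(322 + \left(1 + 2 \left(-13\right)\right)\right) = - 85 \left(322 + \left(1 - 26\right)\right) = - 85 \left(322 - 25\right) = \left(-85\right) 297 = -25245$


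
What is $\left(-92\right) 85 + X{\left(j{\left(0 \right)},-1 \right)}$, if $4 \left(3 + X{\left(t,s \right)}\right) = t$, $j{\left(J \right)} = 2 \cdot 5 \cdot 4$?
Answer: $-7813$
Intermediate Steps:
$j{\left(J \right)} = 40$ ($j{\left(J \right)} = 10 \cdot 4 = 40$)
$X{\left(t,s \right)} = -3 + \frac{t}{4}$
$\left(-92\right) 85 + X{\left(j{\left(0 \right)},-1 \right)} = \left(-92\right) 85 + \left(-3 + \frac{1}{4} \cdot 40\right) = -7820 + \left(-3 + 10\right) = -7820 + 7 = -7813$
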